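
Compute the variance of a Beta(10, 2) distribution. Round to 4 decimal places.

0.0107

μ = 10/12 = 0.833333; Var = μ(1−μ)/(α+β+1) = 0.1388889/13 = 0.0107.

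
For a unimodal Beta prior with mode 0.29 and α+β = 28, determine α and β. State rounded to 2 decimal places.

α = 8.54, β = 19.46

Mode = (α−1)/(κ−2) with κ = α+β, so α−1 = 0.29·26 = 7.54.
α = 8.54; β = κ − α = 19.46.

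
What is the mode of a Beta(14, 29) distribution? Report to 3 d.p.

The density x^(α−1)(1−x)^(β−1) is maximised at (α−1)/(α+β−2) = 13/41 = 0.317.

0.317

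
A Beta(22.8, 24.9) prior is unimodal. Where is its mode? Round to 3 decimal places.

0.477

The density x^(α−1)(1−x)^(β−1) is maximised at (α−1)/(α+β−2) = 21.8/45.7 = 0.477.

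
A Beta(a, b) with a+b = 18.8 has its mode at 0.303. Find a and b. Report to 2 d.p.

Since the density peak of Beta(a,b) is at (a−1)/(a+b−2),
a = 1 + 0.303(18.8−2) = 6.09 and b = 18.8 − 6.09 = 12.71.

a = 6.09, b = 12.71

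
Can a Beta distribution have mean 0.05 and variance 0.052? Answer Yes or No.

A Beta with mean μ has variance μ(1−μ)/(α+β+1) < μ(1−μ).
Here μ(1−μ) = 0.05×0.95 = 0.0475, and 0.052 ≥ 0.0475.

No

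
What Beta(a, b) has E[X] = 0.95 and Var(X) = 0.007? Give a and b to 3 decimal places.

a = 5.496, b = 0.289

Write ν = a+b; then a = μν and Var = μ(1−μ)/(ν+1).
ν = μ(1−μ)/Var − 1 = 0.0475/0.007 − 1 = 5.7857.
a = 0.95·5.7857 = 5.496, b = 0.05·5.7857 = 0.289.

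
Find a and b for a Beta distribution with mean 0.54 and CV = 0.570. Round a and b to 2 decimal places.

σ = CV·μ = 0.570×0.54 = 0.30780, so σ² = 0.094741.
s+1 = μ(1−μ)/σ² = 0.2484/0.094741 = 2.6219, so s = a+b = 1.6219.
a = μs = 0.88, b = (1−μ)s = 0.75.

a = 0.88, b = 0.75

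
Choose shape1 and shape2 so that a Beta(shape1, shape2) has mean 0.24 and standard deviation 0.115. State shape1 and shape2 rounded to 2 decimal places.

σ² = 0.115² = 0.013225.
With s = shape1+shape2, Var = μ(1−μ)/(s+1), so s+1 = (0.24×0.76)/0.013225 = 13.7921 and s = 12.7921.
shape1 = μs = 3.07, shape2 = (1−μ)s = 9.72.

shape1 = 3.07, shape2 = 9.72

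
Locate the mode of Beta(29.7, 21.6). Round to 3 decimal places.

0.582

The density x^(α−1)(1−x)^(β−1) is maximised at (α−1)/(α+β−2) = 28.7/49.3 = 0.582.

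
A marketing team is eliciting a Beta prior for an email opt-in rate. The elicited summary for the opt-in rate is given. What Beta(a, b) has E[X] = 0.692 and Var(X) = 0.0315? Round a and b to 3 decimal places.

a = 3.990, b = 1.776

Let s = a+b. The Beta variance is μ(1−μ)/(s+1).
So s+1 = μ(1−μ)/σ² = (0.692×0.308)/0.0315 = 0.213136/0.0315 = 6.7662, giving s = 5.7662.
Then a = μs = 0.692×5.7662 = 3.990 and b = (1−μ)s = 0.308×5.7662 = 1.776.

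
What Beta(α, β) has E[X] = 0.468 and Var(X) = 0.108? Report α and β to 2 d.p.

Let s = α+β. The Beta variance is μ(1−μ)/(s+1).
So s+1 = μ(1−μ)/σ² = (0.468×0.532)/0.108 = 0.248976/0.108 = 2.3053, giving s = 1.3053.
Then α = μs = 0.468×1.3053 = 0.61 and β = (1−μ)s = 0.532×1.3053 = 0.69.

α = 0.61, β = 0.69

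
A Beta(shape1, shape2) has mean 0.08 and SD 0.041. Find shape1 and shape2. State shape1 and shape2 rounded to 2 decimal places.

shape1 = 3.42, shape2 = 39.36

First σ² = 0.001681. Setting shape1 = μn, shape2 = (1−μ)n with n = shape1+shape2,
μ(1−μ)/(n+1) = 0.001681 ⇒ n+1 = 0.0736/0.001681 = 43.7835 ⇒ n = 42.7835.
Hence shape1 = 0.08×42.7835 = 3.42, shape2 = 0.92×42.7835 = 39.36.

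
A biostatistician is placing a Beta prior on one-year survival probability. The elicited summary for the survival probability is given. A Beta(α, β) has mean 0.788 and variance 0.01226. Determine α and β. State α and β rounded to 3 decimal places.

Write ν = α+β; then α = μν and Var = μ(1−μ)/(ν+1).
ν = μ(1−μ)/Var − 1 = 0.167056/0.01226 − 1 = 12.6261.
α = 0.788·12.6261 = 9.949, β = 0.212·12.6261 = 2.677.

α = 9.949, β = 2.677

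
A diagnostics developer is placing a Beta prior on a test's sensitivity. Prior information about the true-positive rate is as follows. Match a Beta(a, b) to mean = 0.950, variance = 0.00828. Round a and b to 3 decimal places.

Let s = a+b. The Beta variance is μ(1−μ)/(s+1).
So s+1 = μ(1−μ)/σ² = (0.950×0.050)/0.00828 = 0.047500/0.00828 = 5.7367, giving s = 4.7367.
Then a = μs = 0.950×4.7367 = 4.500 and b = (1−μ)s = 0.050×4.7367 = 0.237.

a = 4.500, b = 0.237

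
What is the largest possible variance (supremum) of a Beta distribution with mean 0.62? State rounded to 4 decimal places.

Var = μ(1−μ)/(α+β+1), which approaches μ(1−μ) as α+β → 0.
So the supremum is μ(1−μ) = 0.62×0.38 = 0.2356.

0.2356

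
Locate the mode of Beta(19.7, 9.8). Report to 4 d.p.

0.6800

With α,β > 1, mode = (α−1)/(α+β−2) = 18.7/27.5 = 0.6800.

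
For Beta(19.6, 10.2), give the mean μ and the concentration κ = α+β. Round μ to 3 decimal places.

μ = 0.658, κ = 29.8

κ = α+β = 19.6+10.2 = 29.8; μ = α/κ = 19.6/29.8 = 0.658.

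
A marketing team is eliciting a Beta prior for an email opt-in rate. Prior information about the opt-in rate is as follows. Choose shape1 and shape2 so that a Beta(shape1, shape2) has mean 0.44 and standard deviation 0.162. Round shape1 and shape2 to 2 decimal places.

shape1 = 3.69, shape2 = 4.70

First σ² = 0.026244. Setting shape1 = μn, shape2 = (1−μ)n with n = shape1+shape2,
μ(1−μ)/(n+1) = 0.026244 ⇒ n+1 = 0.2464/0.026244 = 9.3888 ⇒ n = 8.3888.
Hence shape1 = 0.44×8.3888 = 3.69, shape2 = 0.56×8.3888 = 4.70.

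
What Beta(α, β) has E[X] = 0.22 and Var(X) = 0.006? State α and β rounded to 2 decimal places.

α = 6.07, β = 21.53

Write ν = α+β; then α = μν and Var = μ(1−μ)/(ν+1).
ν = μ(1−μ)/Var − 1 = 0.1716/0.006 − 1 = 27.6000.
α = 0.22·27.6000 = 6.07, β = 0.78·27.6000 = 21.53.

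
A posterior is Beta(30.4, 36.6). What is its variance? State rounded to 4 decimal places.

0.0036

α+β = 67.0 and αβ = 1112.64, so Var = αβ/[(α+β)²(α+β+1)] = 1112.64/305252.000 = 0.0036.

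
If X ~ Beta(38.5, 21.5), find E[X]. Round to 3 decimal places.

The Beta mean is α/(α+β) = 38.5/(38.5+21.5) = 0.642.

0.642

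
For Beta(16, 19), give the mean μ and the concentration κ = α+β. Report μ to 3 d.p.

μ = 0.457, κ = 35

κ = α+β = 16+19 = 35; μ = α/κ = 16/35 = 0.457.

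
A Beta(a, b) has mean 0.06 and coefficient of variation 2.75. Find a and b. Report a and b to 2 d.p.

σ = CV·μ = 2.75×0.06 = 0.16500, so σ² = 0.027225.
s+1 = μ(1−μ)/σ² = 0.0564/0.027225 = 2.0716, so s = a+b = 1.0716.
a = μs = 0.06, b = (1−μ)s = 1.01.

a = 0.06, b = 1.01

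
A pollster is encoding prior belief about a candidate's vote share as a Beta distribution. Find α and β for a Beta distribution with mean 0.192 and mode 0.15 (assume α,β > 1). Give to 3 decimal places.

α = 3.200, β = 13.467

Let s = α+β. Mean gives α = μs = 0.192s; mode gives (α−1)/(s−2) = 0.15.
Substituting: 0.192s − 1 = 0.15(s−2) = 0.15s − 0.30, so 0.042s = 0.70 and s = 16.6667.
Then α = 0.192×16.6667 = 3.200 and β = s−α = 13.467.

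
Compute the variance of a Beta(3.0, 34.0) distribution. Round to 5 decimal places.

0.00196

α+β = 37.0 and αβ = 102.00, so Var = αβ/[(α+β)²(α+β+1)] = 102.00/52022.000 = 0.00196.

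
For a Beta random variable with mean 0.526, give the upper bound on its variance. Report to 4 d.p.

0.2493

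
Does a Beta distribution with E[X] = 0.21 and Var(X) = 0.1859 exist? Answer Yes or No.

The Beta variance bound is σ² < μ(1−μ).
Here μ(1−μ) = 0.21×0.79 = 0.1659, and 0.1859 ≥ 0.1659.

No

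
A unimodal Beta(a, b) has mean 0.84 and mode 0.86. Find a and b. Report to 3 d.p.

a = 30.240, b = 5.760

With s = a+b: μ = a/s and mode = (a−1)/(s−2). Eliminating a = μs,
μs − 1 = m(s−2) ⇒ s(μ−m) = 1−2m ⇒ s = -0.72/-0.02 = 36.0000.
So a = μs = 30.240, b = (1−μ)s = 5.760.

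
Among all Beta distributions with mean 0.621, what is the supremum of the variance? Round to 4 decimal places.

0.2354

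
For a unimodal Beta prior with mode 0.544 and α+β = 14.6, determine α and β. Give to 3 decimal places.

For α,β>1 the mode is (α−1)/(α+β−2), so α = mode·(κ−2)+1 = 0.544×12.6+1 = 7.854.
And β = (1−mode)·(κ−2)+1 = 0.456×12.6+1 = 6.746.

α = 7.854, β = 6.746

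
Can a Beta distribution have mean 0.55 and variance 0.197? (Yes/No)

The Beta variance bound is σ² < μ(1−μ).
Here μ(1−μ) = 0.55×0.45 = 0.2475, and 0.197 < 0.2475.

Yes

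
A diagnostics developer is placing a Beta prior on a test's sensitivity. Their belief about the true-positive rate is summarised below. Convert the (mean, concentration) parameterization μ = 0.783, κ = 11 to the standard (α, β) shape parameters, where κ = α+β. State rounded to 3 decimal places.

α = 8.613, β = 2.387

α = μκ = 0.783×11 = 8.613 and β = (1−μ)κ = 0.217×11 = 2.387.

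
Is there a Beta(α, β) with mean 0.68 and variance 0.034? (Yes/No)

Yes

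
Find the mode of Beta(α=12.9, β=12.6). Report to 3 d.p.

The density x^(α−1)(1−x)^(β−1) is maximised at (α−1)/(α+β−2) = 11.9/23.5 = 0.506.

0.506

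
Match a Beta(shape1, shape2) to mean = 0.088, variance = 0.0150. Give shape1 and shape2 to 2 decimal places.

shape1 = 0.38, shape2 = 3.97

By moment matching, shape1+shape2 = μ(1−μ)/σ² − 1 = (0.088·0.912)/0.0150 − 1 = 5.3504 − 1 = 4.3504.
Since shape1/(shape1+shape2) = μ, shape1 = 0.088·4.3504 = 0.38 and shape2 = 0.912·4.3504 = 3.97.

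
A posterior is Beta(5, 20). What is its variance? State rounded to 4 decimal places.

Var = αβ/[(α+β)²(α+β+1)] = (5×20)/(25²×26) = 100/16250 = 0.0062.

0.0062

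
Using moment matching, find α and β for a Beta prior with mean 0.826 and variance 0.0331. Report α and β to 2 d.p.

α = 2.76, β = 0.58

Let s = α+β. The Beta variance is μ(1−μ)/(s+1).
So s+1 = μ(1−μ)/σ² = (0.826×0.174)/0.0331 = 0.143724/0.0331 = 4.3421, giving s = 3.3421.
Then α = μs = 0.826×3.3421 = 2.76 and β = (1−μ)s = 0.174×3.3421 = 0.58.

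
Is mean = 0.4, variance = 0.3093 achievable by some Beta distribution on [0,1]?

No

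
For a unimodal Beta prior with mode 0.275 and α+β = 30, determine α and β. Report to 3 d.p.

α = 8.700, β = 21.300

Mode = (α−1)/(κ−2) with κ = α+β, so α−1 = 0.275·28 = 7.700.
α = 8.700; β = κ − α = 21.300.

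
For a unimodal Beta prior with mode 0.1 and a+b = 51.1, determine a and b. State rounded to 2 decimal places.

Mode = (a−1)/(κ−2) with κ = a+b, so a−1 = 0.1·49.1 = 4.91.
a = 5.91; b = κ − a = 45.19.

a = 5.91, b = 45.19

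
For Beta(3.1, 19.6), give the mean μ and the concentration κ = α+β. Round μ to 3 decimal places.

μ = 0.137, κ = 22.7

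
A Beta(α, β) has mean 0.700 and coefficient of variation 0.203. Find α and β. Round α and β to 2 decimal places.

α = 6.58, β = 2.82

Var = (CV·μ)² = (0.203×0.700)² = 0.020192.
α+β = μ(1−μ)/Var − 1 = 0.210000/0.020192 − 1 = 9.3999.
Thus α = 0.700·9.3999 = 6.58 and β = 0.300·9.3999 = 2.82.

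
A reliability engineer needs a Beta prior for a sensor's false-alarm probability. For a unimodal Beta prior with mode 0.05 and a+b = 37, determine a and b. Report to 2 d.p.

a = 2.75, b = 34.25

For a,b>1 the mode is (a−1)/(a+b−2), so a = mode·(κ−2)+1 = 0.05×35+1 = 2.75.
And b = (1−mode)·(κ−2)+1 = 0.95×35+1 = 34.25.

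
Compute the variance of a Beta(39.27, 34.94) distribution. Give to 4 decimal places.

0.0033

Var = αβ/[(α+β)²(α+β+1)] = (39.27×34.94)/(74.21²×75.21) = 1372.0938/414190.803561 = 0.0033.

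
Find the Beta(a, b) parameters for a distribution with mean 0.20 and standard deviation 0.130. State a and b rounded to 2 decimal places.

a = 1.69, b = 6.77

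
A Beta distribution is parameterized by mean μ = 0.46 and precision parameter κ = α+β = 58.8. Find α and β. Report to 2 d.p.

Split κ in proportion μ : (1−μ): α = 0.46·58.8 = 27.05, β = 58.8 − 27.05 = 31.75.

α = 27.05, β = 31.75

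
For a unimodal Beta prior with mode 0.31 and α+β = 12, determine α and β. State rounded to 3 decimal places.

Mode = (α−1)/(κ−2) with κ = α+β, so α−1 = 0.31·10 = 3.100.
α = 4.100; β = κ − α = 7.900.

α = 4.100, β = 7.900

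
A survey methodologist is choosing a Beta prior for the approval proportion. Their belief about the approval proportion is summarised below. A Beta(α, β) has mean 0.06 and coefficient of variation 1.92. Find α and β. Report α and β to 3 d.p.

σ = CV·μ = 1.92×0.06 = 0.11520, so σ² = 0.013271.
s+1 = μ(1−μ)/σ² = 0.0564/0.013271 = 4.2499, so s = α+β = 3.2499.
α = μs = 0.195, β = (1−μ)s = 3.055.

α = 0.195, β = 3.055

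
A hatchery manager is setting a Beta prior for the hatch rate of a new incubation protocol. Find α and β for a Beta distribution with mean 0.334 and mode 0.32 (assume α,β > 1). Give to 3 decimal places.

α = 8.589, β = 17.126

Let s = α+β. Mean gives α = μs = 0.334s; mode gives (α−1)/(s−2) = 0.32.
Substituting: 0.334s − 1 = 0.32(s−2) = 0.32s − 0.64, so 0.014s = 0.36 and s = 25.7143.
Then α = 0.334×25.7143 = 8.589 and β = s−α = 17.126.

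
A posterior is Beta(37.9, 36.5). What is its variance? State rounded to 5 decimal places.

α+β = 74.4 and αβ = 1383.35, so Var = αβ/[(α+β)²(α+β+1)] = 1383.35/417366.144 = 0.00331.

0.00331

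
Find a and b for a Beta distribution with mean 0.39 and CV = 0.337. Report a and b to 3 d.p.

a = 4.981, b = 7.791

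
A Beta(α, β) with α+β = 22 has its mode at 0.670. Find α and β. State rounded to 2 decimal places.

For α,β>1 the mode is (α−1)/(α+β−2), so α = mode·(κ−2)+1 = 0.670×20+1 = 14.40.
And β = (1−mode)·(κ−2)+1 = 0.330×20+1 = 7.60.

α = 14.40, β = 7.60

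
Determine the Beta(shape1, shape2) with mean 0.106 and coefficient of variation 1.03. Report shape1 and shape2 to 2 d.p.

shape1 = 0.74, shape2 = 6.21

σ = CV·μ = 1.03×0.106 = 0.10918, so σ² = 0.011920.
s+1 = μ(1−μ)/σ² = 0.094764/0.011920 = 7.9498, so s = shape1+shape2 = 6.9498.
shape1 = μs = 0.74, shape2 = (1−μ)s = 6.21.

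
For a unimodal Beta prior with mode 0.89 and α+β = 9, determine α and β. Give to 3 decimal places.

α = 7.230, β = 1.770

For α,β>1 the mode is (α−1)/(α+β−2), so α = mode·(κ−2)+1 = 0.89×7+1 = 7.230.
And β = (1−mode)·(κ−2)+1 = 0.11×7+1 = 1.770.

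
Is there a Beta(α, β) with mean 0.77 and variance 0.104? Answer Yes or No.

Yes

The Beta variance bound is σ² < μ(1−μ).
Here μ(1−μ) = 0.77×0.23 = 0.1771, and 0.104 < 0.1771.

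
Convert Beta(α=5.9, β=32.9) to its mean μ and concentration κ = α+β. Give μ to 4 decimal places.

κ = α+β = 5.9+32.9 = 38.8; μ = α/κ = 5.9/38.8 = 0.1521.

μ = 0.1521, κ = 38.8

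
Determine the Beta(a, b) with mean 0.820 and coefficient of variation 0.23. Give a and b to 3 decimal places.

a = 2.583, b = 0.567

Var = (CV·μ)² = (0.23×0.820)² = 0.035570.
a+b = μ(1−μ)/Var − 1 = 0.147600/0.035570 − 1 = 3.1496.
Thus a = 0.820·3.1496 = 2.583 and b = 0.180·3.1496 = 0.567.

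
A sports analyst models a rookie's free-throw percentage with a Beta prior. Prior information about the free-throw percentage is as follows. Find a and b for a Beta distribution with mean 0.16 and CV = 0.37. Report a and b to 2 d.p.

a = 5.98, b = 31.37

Var = (CV·μ)² = (0.37×0.16)² = 0.003505.
a+b = μ(1−μ)/Var − 1 = 0.1344/0.003505 − 1 = 37.3492.
Thus a = 0.16·37.3492 = 5.98 and b = 0.84·37.3492 = 31.37.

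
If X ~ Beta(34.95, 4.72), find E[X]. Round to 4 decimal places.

The Beta mean is α/(α+β) = 34.95/(34.95+4.72) = 0.8810.

0.8810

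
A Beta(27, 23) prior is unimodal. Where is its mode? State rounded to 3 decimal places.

With α,β > 1, mode = (α−1)/(α+β−2) = 26/48 = 0.542.

0.542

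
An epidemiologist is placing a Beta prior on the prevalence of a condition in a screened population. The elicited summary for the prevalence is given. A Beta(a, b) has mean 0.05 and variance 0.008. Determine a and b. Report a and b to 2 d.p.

a = 0.25, b = 4.69

Let s = a+b. The Beta variance is μ(1−μ)/(s+1).
So s+1 = μ(1−μ)/σ² = (0.05×0.95)/0.008 = 0.0475/0.008 = 5.9375, giving s = 4.9375.
Then a = μs = 0.05×4.9375 = 0.25 and b = (1−μ)s = 0.95×4.9375 = 4.69.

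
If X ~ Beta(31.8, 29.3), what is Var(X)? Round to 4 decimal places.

α+β = 61.1 and αβ = 931.74, so Var = αβ/[(α+β)²(α+β+1)] = 931.74/231832.341 = 0.0040.

0.0040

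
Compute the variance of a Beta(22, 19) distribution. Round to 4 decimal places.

0.0059

α+β = 41 and αβ = 418, so Var = αβ/[(α+β)²(α+β+1)] = 418/70602 = 0.0059.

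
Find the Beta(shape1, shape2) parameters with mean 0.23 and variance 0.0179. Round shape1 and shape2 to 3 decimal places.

By moment matching, shape1+shape2 = μ(1−μ)/σ² − 1 = (0.23·0.77)/0.0179 − 1 = 9.8939 − 1 = 8.8939.
Since shape1/(shape1+shape2) = μ, shape1 = 0.23·8.8939 = 2.046 and shape2 = 0.77·8.8939 = 6.848.

shape1 = 2.046, shape2 = 6.848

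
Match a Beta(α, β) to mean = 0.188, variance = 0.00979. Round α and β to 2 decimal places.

α = 2.74, β = 11.85

Write ν = α+β; then α = μν and Var = μ(1−μ)/(ν+1).
ν = μ(1−μ)/Var − 1 = 0.152656/0.00979 − 1 = 14.5931.
α = 0.188·14.5931 = 2.74, β = 0.812·14.5931 = 11.85.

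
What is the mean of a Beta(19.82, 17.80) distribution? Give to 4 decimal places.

0.5268

E[X] = α/(α+β) = 19.82/37.62 = 0.5268.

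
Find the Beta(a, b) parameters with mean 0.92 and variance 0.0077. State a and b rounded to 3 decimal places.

Let s = a+b. The Beta variance is μ(1−μ)/(s+1).
So s+1 = μ(1−μ)/σ² = (0.92×0.08)/0.0077 = 0.0736/0.0077 = 9.5584, giving s = 8.5584.
Then a = μs = 0.92×8.5584 = 7.874 and b = (1−μ)s = 0.08×8.5584 = 0.685.

a = 7.874, b = 0.685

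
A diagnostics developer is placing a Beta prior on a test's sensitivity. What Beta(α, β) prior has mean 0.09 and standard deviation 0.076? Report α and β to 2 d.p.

Variance = 0.076² = 0.005776. The moment-matching identity α+β = μ(1−μ)/Var − 1 gives
α+β = 0.0819/0.005776 − 1 = 13.1794, so α = μ·13.1794 = 1.19 and β = (1−μ)·13.1794 = 11.99.

α = 1.19, β = 11.99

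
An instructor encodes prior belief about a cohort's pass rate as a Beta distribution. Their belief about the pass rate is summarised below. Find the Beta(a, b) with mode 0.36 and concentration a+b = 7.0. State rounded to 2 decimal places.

a = 2.80, b = 4.20

Mode = (a−1)/(κ−2) with κ = a+b, so a−1 = 0.36·5.0 = 1.80.
a = 2.80; b = κ − a = 4.20.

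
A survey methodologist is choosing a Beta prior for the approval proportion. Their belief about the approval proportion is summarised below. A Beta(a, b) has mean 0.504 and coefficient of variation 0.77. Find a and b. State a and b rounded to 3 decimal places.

σ = CV·μ = 0.77×0.504 = 0.38808, so σ² = 0.150606.
s+1 = μ(1−μ)/σ² = 0.249984/0.150606 = 1.6599, so s = a+b = 0.6599.
a = μs = 0.333, b = (1−μ)s = 0.327.

a = 0.333, b = 0.327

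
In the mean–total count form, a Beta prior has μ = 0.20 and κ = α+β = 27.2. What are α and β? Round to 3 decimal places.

α = μκ = 0.20×27.2 = 5.440 and β = (1−μ)κ = 0.80×27.2 = 21.760.

α = 5.440, β = 21.760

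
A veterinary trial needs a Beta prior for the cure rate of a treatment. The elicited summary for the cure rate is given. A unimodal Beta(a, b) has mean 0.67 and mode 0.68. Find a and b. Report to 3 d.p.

a = 24.120, b = 11.880

Let s = a+b. Mean gives a = μs = 0.67s; mode gives (a−1)/(s−2) = 0.68.
Substituting: 0.67s − 1 = 0.68(s−2) = 0.68s − 1.36, so -0.01s = -0.36 and s = 36.0000.
Then a = 0.67×36.0000 = 24.120 and b = s−a = 11.880.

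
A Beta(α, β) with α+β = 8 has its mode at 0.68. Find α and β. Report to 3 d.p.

Since the density peak of Beta(α,β) is at (α−1)/(α+β−2),
α = 1 + 0.68(8−2) = 5.080 and β = 8 − 5.080 = 2.920.

α = 5.080, β = 2.920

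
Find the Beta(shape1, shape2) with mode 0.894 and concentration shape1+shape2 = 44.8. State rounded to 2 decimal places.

Mode = (shape1−1)/(κ−2) with κ = shape1+shape2, so shape1−1 = 0.894·42.8 = 38.26.
shape1 = 39.26; shape2 = κ − shape1 = 5.54.

shape1 = 39.26, shape2 = 5.54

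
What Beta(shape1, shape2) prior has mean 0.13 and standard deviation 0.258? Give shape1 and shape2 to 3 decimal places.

shape1 = 0.091, shape2 = 0.608

First σ² = 0.066564. Setting shape1 = μn, shape2 = (1−μ)n with n = shape1+shape2,
μ(1−μ)/(n+1) = 0.066564 ⇒ n+1 = 0.1131/0.066564 = 1.6991 ⇒ n = 0.6991.
Hence shape1 = 0.13×0.6991 = 0.091, shape2 = 0.87×0.6991 = 0.608.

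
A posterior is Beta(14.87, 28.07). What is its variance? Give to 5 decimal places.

0.00515

μ = 14.87/42.94 = 0.346297; Var = μ(1−μ)/(α+β+1) = 0.2263754/43.94 = 0.00515.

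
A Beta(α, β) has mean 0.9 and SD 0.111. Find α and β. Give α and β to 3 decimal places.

α = 5.674, β = 0.630

Variance = 0.111² = 0.012321. The moment-matching identity α+β = μ(1−μ)/Var − 1 gives
α+β = 0.09/0.012321 − 1 = 6.3046, so α = μ·6.3046 = 5.674 and β = (1−μ)·6.3046 = 0.630.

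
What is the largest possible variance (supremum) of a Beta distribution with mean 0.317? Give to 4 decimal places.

0.2165

For fixed mean μ the Beta variance is μ(1−μ)/(α+β+1), increasing as α+β decreases.
Its least upper bound (not attained) is μ(1−μ) = 0.317·0.683 = 0.2165.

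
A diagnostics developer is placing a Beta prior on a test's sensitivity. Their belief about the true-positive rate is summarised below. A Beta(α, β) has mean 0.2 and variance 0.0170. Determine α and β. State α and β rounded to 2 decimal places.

By moment matching, α+β = μ(1−μ)/σ² − 1 = (0.2·0.8)/0.0170 − 1 = 9.4118 − 1 = 8.4118.
Since α/(α+β) = μ, α = 0.2·8.4118 = 1.68 and β = 0.8·8.4118 = 6.73.

α = 1.68, β = 6.73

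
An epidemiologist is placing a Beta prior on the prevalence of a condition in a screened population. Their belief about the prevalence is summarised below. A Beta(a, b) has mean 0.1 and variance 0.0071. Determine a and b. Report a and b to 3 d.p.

a = 1.168, b = 10.508

Let s = a+b. The Beta variance is μ(1−μ)/(s+1).
So s+1 = μ(1−μ)/σ² = (0.1×0.9)/0.0071 = 0.09/0.0071 = 12.6761, giving s = 11.6761.
Then a = μs = 0.1×11.6761 = 1.168 and b = (1−μ)s = 0.9×11.6761 = 10.508.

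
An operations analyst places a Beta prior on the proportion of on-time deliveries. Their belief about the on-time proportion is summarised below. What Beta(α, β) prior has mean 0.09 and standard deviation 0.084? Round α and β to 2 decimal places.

α = 0.95, β = 9.65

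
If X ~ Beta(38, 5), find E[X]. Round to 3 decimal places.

0.884

E[X] = α/(α+β) = 38/43 = 0.884.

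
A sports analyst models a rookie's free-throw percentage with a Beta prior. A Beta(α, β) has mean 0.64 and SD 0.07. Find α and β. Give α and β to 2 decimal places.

α = 29.45, β = 16.57

First σ² = 0.0049. Setting α = μn, β = (1−μ)n with n = α+β,
μ(1−μ)/(n+1) = 0.0049 ⇒ n+1 = 0.2304/0.0049 = 47.0204 ⇒ n = 46.0204.
Hence α = 0.64×46.0204 = 29.45, β = 0.36×46.0204 = 16.57.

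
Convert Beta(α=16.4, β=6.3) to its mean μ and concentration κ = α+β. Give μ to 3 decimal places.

κ = α+β = 16.4+6.3 = 22.7; μ = α/κ = 16.4/22.7 = 0.722.

μ = 0.722, κ = 22.7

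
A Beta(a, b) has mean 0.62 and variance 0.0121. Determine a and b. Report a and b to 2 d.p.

a = 11.45, b = 7.02

Let s = a+b. The Beta variance is μ(1−μ)/(s+1).
So s+1 = μ(1−μ)/σ² = (0.62×0.38)/0.0121 = 0.2356/0.0121 = 19.4711, giving s = 18.4711.
Then a = μs = 0.62×18.4711 = 11.45 and b = (1−μ)s = 0.38×18.4711 = 7.02.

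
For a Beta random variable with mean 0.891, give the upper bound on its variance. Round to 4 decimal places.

Var = μ(1−μ)/(α+β+1), which approaches μ(1−μ) as α+β → 0.
So the supremum is μ(1−μ) = 0.891×0.109 = 0.0971.

0.0971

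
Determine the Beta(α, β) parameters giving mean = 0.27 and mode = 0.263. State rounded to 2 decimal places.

Let s = α+β. Mean gives α = μs = 0.27s; mode gives (α−1)/(s−2) = 0.263.
Substituting: 0.27s − 1 = 0.263(s−2) = 0.263s − 0.526, so 0.007s = 0.474 and s = 67.7143.
Then α = 0.27×67.7143 = 18.28 and β = s−α = 49.43.

α = 18.28, β = 49.43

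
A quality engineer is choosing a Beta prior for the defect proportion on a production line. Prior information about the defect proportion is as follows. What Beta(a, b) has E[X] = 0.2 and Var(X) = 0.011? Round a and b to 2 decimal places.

a = 2.71, b = 10.84

Write ν = a+b; then a = μν and Var = μ(1−μ)/(ν+1).
ν = μ(1−μ)/Var − 1 = 0.16/0.011 − 1 = 13.5455.
a = 0.2·13.5455 = 2.71, b = 0.8·13.5455 = 10.84.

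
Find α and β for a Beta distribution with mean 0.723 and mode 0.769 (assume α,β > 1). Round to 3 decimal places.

α = 8.456, β = 3.240

With s = α+β: μ = α/s and mode = (α−1)/(s−2). Eliminating α = μs,
μs − 1 = m(s−2) ⇒ s(μ−m) = 1−2m ⇒ s = -0.538/-0.046 = 11.6957.
So α = μs = 8.456, β = (1−μ)s = 3.240.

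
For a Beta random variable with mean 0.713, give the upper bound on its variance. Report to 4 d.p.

0.2046

Var = μ(1−μ)/(α+β+1), which approaches μ(1−μ) as α+β → 0.
So the supremum is μ(1−μ) = 0.713×0.287 = 0.2046.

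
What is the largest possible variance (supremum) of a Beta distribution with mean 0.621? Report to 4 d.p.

0.2354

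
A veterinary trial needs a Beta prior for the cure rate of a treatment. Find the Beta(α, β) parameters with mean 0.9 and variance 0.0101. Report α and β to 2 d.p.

Let s = α+β. The Beta variance is μ(1−μ)/(s+1).
So s+1 = μ(1−μ)/σ² = (0.9×0.1)/0.0101 = 0.09/0.0101 = 8.9109, giving s = 7.9109.
Then α = μs = 0.9×7.9109 = 7.12 and β = (1−μ)s = 0.1×7.9109 = 0.79.

α = 7.12, β = 0.79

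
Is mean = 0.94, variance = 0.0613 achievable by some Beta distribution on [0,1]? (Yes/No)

The Beta variance bound is σ² < μ(1−μ).
Here μ(1−μ) = 0.94×0.06 = 0.0564, and 0.0613 ≥ 0.0564.

No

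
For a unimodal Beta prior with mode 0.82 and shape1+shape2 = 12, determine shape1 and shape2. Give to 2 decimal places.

shape1 = 9.20, shape2 = 2.80

Since the density peak of Beta(shape1,shape2) is at (shape1−1)/(shape1+shape2−2),
shape1 = 1 + 0.82(12−2) = 9.20 and shape2 = 12 − 9.20 = 2.80.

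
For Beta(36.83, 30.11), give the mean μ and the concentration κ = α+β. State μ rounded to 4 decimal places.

μ = 0.5502, κ = 66.94

κ = α+β = 36.83+30.11 = 66.94; μ = α/κ = 36.83/66.94 = 0.5502.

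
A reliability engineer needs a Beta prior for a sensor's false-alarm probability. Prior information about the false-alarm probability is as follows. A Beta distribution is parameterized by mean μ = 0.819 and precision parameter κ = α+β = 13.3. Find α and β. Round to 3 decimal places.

α = μκ = 0.819×13.3 = 10.893 and β = (1−μ)κ = 0.181×13.3 = 2.407.

α = 10.893, β = 2.407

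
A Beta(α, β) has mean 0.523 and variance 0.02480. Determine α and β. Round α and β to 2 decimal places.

α = 4.74, β = 4.32

Write ν = α+β; then α = μν and Var = μ(1−μ)/(ν+1).
ν = μ(1−μ)/Var − 1 = 0.249471/0.02480 − 1 = 9.0593.
α = 0.523·9.0593 = 4.74, β = 0.477·9.0593 = 4.32.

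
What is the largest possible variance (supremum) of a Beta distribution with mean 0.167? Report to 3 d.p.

0.139

Var = μ(1−μ)/(α+β+1), which approaches μ(1−μ) as α+β → 0.
So the supremum is μ(1−μ) = 0.167×0.833 = 0.139.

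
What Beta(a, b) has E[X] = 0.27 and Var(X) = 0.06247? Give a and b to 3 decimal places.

a = 0.582, b = 1.573

Let s = a+b. The Beta variance is μ(1−μ)/(s+1).
So s+1 = μ(1−μ)/σ² = (0.27×0.73)/0.06247 = 0.1971/0.06247 = 3.1551, giving s = 2.1551.
Then a = μs = 0.27×2.1551 = 0.582 and b = (1−μ)s = 0.73×2.1551 = 1.573.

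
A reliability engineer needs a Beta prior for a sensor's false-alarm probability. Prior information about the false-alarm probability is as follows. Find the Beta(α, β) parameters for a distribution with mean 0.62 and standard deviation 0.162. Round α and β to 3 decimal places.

α = 4.946, β = 3.031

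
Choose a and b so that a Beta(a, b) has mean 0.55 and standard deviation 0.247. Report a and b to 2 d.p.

Variance = 0.247² = 0.061009. The moment-matching identity a+b = μ(1−μ)/Var − 1 gives
a+b = 0.2475/0.061009 − 1 = 3.0568, so a = μ·3.0568 = 1.68 and b = (1−μ)·3.0568 = 1.38.

a = 1.68, b = 1.38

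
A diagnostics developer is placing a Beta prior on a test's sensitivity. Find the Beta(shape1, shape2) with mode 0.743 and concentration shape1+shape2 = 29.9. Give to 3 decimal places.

Mode = (shape1−1)/(κ−2) with κ = shape1+shape2, so shape1−1 = 0.743·27.9 = 20.730.
shape1 = 21.730; shape2 = κ − shape1 = 8.170.

shape1 = 21.730, shape2 = 8.170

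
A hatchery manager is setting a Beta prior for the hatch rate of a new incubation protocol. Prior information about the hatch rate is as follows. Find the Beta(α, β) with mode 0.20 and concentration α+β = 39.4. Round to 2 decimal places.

α = 8.48, β = 30.92

Since the density peak of Beta(α,β) is at (α−1)/(α+β−2),
α = 1 + 0.20(39.4−2) = 8.48 and β = 39.4 − 8.48 = 30.92.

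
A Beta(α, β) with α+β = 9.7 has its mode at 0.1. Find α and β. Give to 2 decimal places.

Since the density peak of Beta(α,β) is at (α−1)/(α+β−2),
α = 1 + 0.1(9.7−2) = 1.77 and β = 9.7 − 1.77 = 7.93.

α = 1.77, β = 7.93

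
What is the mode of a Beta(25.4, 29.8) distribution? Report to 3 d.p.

0.459

With α,β > 1, mode = (α−1)/(α+β−2) = 24.4/53.2 = 0.459.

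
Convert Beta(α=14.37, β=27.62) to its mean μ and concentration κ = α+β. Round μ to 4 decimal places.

μ = 0.3422, κ = 41.99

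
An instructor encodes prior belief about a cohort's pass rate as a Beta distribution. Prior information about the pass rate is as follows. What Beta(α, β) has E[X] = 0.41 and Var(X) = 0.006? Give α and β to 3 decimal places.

α = 16.120, β = 23.197

Let s = α+β. The Beta variance is μ(1−μ)/(s+1).
So s+1 = μ(1−μ)/σ² = (0.41×0.59)/0.006 = 0.2419/0.006 = 40.3167, giving s = 39.3167.
Then α = μs = 0.41×39.3167 = 16.120 and β = (1−μ)s = 0.59×39.3167 = 23.197.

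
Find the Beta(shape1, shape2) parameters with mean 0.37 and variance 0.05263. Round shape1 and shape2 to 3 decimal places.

shape1 = 1.269, shape2 = 2.160

By moment matching, shape1+shape2 = μ(1−μ)/σ² − 1 = (0.37·0.63)/0.05263 − 1 = 4.4290 − 1 = 3.4290.
Since shape1/(shape1+shape2) = μ, shape1 = 0.37·3.4290 = 1.269 and shape2 = 0.63·3.4290 = 2.160.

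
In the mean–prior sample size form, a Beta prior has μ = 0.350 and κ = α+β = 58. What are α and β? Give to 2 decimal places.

Split κ in proportion μ : (1−μ): α = 0.350·58 = 20.30, β = 58 − 20.30 = 37.70.

α = 20.30, β = 37.70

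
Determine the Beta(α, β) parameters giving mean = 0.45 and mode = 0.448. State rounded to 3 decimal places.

With s = α+β: μ = α/s and mode = (α−1)/(s−2). Eliminating α = μs,
μs − 1 = m(s−2) ⇒ s(μ−m) = 1−2m ⇒ s = 0.104/0.002 = 52.0000.
So α = μs = 23.400, β = (1−μ)s = 28.600.

α = 23.400, β = 28.600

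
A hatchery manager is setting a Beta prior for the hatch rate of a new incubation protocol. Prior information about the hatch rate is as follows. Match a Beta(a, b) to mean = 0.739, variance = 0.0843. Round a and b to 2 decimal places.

Write ν = a+b; then a = μν and Var = μ(1−μ)/(ν+1).
ν = μ(1−μ)/Var − 1 = 0.192879/0.0843 − 1 = 1.2880.
a = 0.739·1.2880 = 0.95, b = 0.261·1.2880 = 0.34.

a = 0.95, b = 0.34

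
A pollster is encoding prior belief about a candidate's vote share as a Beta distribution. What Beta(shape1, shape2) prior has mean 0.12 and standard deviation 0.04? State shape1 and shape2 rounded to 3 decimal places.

shape1 = 7.800, shape2 = 57.200

First σ² = 0.0016. Setting shape1 = μn, shape2 = (1−μ)n with n = shape1+shape2,
μ(1−μ)/(n+1) = 0.0016 ⇒ n+1 = 0.1056/0.0016 = 66.0000 ⇒ n = 65.0000.
Hence shape1 = 0.12×65.0000 = 7.800, shape2 = 0.88×65.0000 = 57.200.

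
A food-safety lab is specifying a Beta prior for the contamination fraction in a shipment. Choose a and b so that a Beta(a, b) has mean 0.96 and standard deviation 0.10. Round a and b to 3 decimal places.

σ² = 0.10² = 0.0100.
With s = a+b, Var = μ(1−μ)/(s+1), so s+1 = (0.96×0.04)/0.0100 = 3.8400 and s = 2.8400.
a = μs = 2.726, b = (1−μ)s = 0.114.

a = 2.726, b = 0.114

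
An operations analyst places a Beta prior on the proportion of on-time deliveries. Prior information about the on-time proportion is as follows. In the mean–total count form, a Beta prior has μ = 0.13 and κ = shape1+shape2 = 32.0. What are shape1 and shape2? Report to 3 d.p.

shape1 = 4.160, shape2 = 27.840

Split κ in proportion μ : (1−μ): shape1 = 0.13·32.0 = 4.160, shape2 = 32.0 − 4.160 = 27.840.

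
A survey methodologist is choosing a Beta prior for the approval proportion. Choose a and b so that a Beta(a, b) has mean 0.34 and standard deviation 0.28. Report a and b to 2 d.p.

a = 0.63, b = 1.23

σ² = 0.28² = 0.0784.
With s = a+b, Var = μ(1−μ)/(s+1), so s+1 = (0.34×0.66)/0.0784 = 2.8622 and s = 1.8622.
a = μs = 0.63, b = (1−μ)s = 1.23.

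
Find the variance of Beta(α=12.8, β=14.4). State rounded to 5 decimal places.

0.00883

Var = αβ/[(α+β)²(α+β+1)] = (12.8×14.4)/(27.2²×28.2) = 184.32/20863.488 = 0.00883.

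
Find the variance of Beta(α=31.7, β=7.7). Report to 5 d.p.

0.00389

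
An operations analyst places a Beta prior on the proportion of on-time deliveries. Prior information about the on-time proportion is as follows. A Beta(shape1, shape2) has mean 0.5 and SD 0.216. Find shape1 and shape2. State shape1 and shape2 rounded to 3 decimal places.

shape1 = 2.179, shape2 = 2.179

σ² = 0.216² = 0.046656.
With s = shape1+shape2, Var = μ(1−μ)/(s+1), so s+1 = (0.5×0.5)/0.046656 = 5.3584 and s = 4.3584.
shape1 = μs = 2.179, shape2 = (1−μ)s = 2.179.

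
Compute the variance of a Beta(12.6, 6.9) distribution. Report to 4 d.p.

α+β = 19.5 and αβ = 86.94, so Var = αβ/[(α+β)²(α+β+1)] = 86.94/7795.125 = 0.0112.

0.0112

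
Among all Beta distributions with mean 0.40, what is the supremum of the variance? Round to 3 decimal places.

0.240

For fixed mean μ the Beta variance is μ(1−μ)/(α+β+1), increasing as α+β decreases.
Its least upper bound (not attained) is μ(1−μ) = 0.40·0.60 = 0.240.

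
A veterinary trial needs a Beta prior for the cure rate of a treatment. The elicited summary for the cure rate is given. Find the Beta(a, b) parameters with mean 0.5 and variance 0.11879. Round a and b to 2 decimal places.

Write ν = a+b; then a = μν and Var = μ(1−μ)/(ν+1).
ν = μ(1−μ)/Var − 1 = 0.25/0.11879 − 1 = 1.1046.
a = 0.5·1.1046 = 0.55, b = 0.5·1.1046 = 0.55.

a = 0.55, b = 0.55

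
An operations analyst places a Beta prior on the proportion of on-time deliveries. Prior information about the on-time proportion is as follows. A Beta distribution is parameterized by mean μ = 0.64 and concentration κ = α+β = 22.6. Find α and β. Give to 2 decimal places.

α = 14.46, β = 8.14

α = μκ = 0.64×22.6 = 14.46 and β = (1−μ)κ = 0.36×22.6 = 8.14.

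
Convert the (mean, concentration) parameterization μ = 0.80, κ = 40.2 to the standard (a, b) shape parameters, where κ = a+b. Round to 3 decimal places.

a = 32.160, b = 8.040

a = μκ = 0.80×40.2 = 32.160 and b = (1−μ)κ = 0.20×40.2 = 8.040.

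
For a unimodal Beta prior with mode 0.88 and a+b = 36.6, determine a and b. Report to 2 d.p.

Mode = (a−1)/(κ−2) with κ = a+b, so a−1 = 0.88·34.6 = 30.45.
a = 31.45; b = κ − a = 5.15.

a = 31.45, b = 5.15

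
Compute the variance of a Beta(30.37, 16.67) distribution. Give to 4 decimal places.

Var = αβ/[(α+β)²(α+β+1)] = (30.37×16.67)/(47.04²×48.04) = 506.2679/106301.067264 = 0.0048.

0.0048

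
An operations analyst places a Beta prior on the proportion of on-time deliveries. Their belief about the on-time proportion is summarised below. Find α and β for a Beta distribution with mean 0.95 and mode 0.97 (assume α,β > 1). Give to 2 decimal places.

α = 44.65, β = 2.35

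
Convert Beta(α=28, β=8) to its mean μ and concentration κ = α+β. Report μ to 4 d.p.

μ = 0.7778, κ = 36

κ = α+β = 28+8 = 36; μ = α/κ = 28/36 = 0.7778.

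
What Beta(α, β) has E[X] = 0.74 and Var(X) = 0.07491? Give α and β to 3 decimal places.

α = 1.161, β = 0.408

By moment matching, α+β = μ(1−μ)/σ² − 1 = (0.74·0.26)/0.07491 − 1 = 2.5684 − 1 = 1.5684.
Since α/(α+β) = μ, α = 0.74·1.5684 = 1.161 and β = 0.26·1.5684 = 0.408.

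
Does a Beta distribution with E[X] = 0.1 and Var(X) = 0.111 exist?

No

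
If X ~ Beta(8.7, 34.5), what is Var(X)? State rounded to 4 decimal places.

α+β = 43.2 and αβ = 300.15, so Var = αβ/[(α+β)²(α+β+1)] = 300.15/82487.808 = 0.0036.

0.0036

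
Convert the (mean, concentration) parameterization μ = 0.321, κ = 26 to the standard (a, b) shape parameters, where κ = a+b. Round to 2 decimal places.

a = 8.35, b = 17.65

a = μκ = 0.321×26 = 8.35 and b = (1−μ)κ = 0.679×26 = 17.65.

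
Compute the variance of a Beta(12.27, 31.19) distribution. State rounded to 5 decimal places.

Var = αβ/[(α+β)²(α+β+1)] = (12.27×31.19)/(43.46²×44.46) = 382.7013/83974.785336 = 0.00456.

0.00456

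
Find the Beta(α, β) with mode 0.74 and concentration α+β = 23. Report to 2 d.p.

α = 16.54, β = 6.46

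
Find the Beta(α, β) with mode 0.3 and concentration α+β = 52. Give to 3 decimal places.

Since the density peak of Beta(α,β) is at (α−1)/(α+β−2),
α = 1 + 0.3(52−2) = 16.000 and β = 52 − 16.000 = 36.000.

α = 16.000, β = 36.000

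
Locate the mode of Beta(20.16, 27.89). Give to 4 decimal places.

The density x^(α−1)(1−x)^(β−1) is maximised at (α−1)/(α+β−2) = 19.16/46.05 = 0.4161.

0.4161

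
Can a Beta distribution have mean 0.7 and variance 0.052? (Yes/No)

The Beta variance bound is σ² < μ(1−μ).
Here μ(1−μ) = 0.7×0.3 = 0.21, and 0.052 < 0.21.

Yes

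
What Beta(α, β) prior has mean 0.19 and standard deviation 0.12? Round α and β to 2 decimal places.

α = 1.84, β = 7.85

Variance = 0.12² = 0.0144. The moment-matching identity α+β = μ(1−μ)/Var − 1 gives
α+β = 0.1539/0.0144 − 1 = 9.6875, so α = μ·9.6875 = 1.84 and β = (1−μ)·9.6875 = 7.85.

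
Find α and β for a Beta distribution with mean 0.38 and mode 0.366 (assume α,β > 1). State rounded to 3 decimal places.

Let s = α+β. Mean gives α = μs = 0.38s; mode gives (α−1)/(s−2) = 0.366.
Substituting: 0.38s − 1 = 0.366(s−2) = 0.366s − 0.732, so 0.014s = 0.268 and s = 19.1429.
Then α = 0.38×19.1429 = 7.274 and β = s−α = 11.869.

α = 7.274, β = 11.869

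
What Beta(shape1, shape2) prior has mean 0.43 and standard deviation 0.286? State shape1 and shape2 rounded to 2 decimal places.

shape1 = 0.86, shape2 = 1.14

Variance = 0.286² = 0.081796. The moment-matching identity shape1+shape2 = μ(1−μ)/Var − 1 gives
shape1+shape2 = 0.2451/0.081796 − 1 = 1.9965, so shape1 = μ·1.9965 = 0.86 and shape2 = (1−μ)·1.9965 = 1.14.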